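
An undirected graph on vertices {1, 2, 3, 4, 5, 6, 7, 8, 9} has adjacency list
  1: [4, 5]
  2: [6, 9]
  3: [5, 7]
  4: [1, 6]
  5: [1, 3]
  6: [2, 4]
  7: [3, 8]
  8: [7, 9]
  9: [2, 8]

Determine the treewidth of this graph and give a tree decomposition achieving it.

Treewidth 2.
One optimal decomposition is:
Bags: B1 = {3, 7, 8}  B2 = {3, 8, 9}  B3 = {2, 3, 9}  B4 = {2, 3, 6}  B5 = {3, 4, 6}  B6 = {1, 3, 4}  B7 = {1, 3, 5}
Tree: B1–B2, B2–B3, B3–B4, B4–B5, B5–B6, B6–B7

Every bag has size at most 3, so the width is 3 − 1 = 2 and tw(G) ≤ 2. The edges 3–7–8–9–2–6–4–1–5–3 form a cycle, so G is not a tree and its treewidth is at least 2. Therefore the treewidth is 2.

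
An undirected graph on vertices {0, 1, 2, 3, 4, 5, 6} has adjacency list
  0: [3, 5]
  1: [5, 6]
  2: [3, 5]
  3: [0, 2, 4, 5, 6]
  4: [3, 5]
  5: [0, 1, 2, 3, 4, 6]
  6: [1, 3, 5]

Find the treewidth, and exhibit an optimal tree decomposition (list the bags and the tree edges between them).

Every bag has size at most 3, so the width is 3 − 1 = 2 and tw(G) ≤ 2. For the lower bound, the 3 vertices {1, 5, 6} are pairwise adjacent, and any tree decomposition puts a clique entirely inside one bag — forcing width ≥ 2. Hence tw(G) = 2 exactly.

Treewidth 2.
Bags: B1 = {3, 4, 5}  B2 = {3, 5, 6}  B3 = {1, 5, 6}  B4 = {2, 3, 5}  B5 = {0, 3, 5}
Tree: B1–B2, B2–B3, B1–B4, B4–B5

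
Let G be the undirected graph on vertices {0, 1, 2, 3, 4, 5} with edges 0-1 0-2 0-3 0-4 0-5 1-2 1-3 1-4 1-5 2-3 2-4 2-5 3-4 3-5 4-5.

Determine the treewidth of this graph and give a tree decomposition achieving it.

A single bag containing all 6 vertices is trivially a valid decomposition of width 5. On the other hand G contains the 6-clique {0, 1, 2, 3, 4, 5}. A clique must lie in a single bag of any decomposition, so no decomposition can have width below 5. Combining the bounds, tw(G) = 5.

Treewidth 5.
One optimal decomposition is:
Bags: B1 = {0, 1, 2, 3, 4, 5}
Tree: (single bag)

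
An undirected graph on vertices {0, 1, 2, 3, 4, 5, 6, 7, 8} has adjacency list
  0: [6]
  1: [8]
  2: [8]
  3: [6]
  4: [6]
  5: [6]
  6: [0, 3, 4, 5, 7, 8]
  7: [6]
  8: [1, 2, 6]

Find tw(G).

A width-1 tree decomposition is:
Bags: B1 = {6, 8}  B2 = {1, 8}  B3 = {2, 8}  B4 = {4, 6}  B5 = {6, 7}  B6 = {0, 6}  B7 = {3, 6}  B8 = {5, 6}
Tree: B1–B2, B2–B3, B1–B4, B1–B5, B1–B6, B4–B7, B5–B8
The largest bag has 2 vertices, giving width 1; this decomposition certifies tw(G) ≤ 1. Since G has at least one edge (e.g. 6–8), it is not an edgeless graph, so tw(G) ≥ 1. Therefore the treewidth is 1.

1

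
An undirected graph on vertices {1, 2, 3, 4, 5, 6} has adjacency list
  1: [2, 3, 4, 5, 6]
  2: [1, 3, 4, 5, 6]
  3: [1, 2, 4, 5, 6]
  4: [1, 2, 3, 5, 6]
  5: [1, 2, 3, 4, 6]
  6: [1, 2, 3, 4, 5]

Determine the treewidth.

A width-5 tree decomposition is:
Bags: B1 = {1, 2, 3, 4, 5, 6}
Tree: (single bag)
A single bag containing all 6 vertices is trivially a valid decomposition of width 5. For the lower bound, the 6 vertices {1, 2, 3, 4, 5, 6} are pairwise adjacent, and any tree decomposition puts a clique entirely inside one bag — forcing width ≥ 5. The upper and lower bounds meet at 5, so that is the treewidth.

5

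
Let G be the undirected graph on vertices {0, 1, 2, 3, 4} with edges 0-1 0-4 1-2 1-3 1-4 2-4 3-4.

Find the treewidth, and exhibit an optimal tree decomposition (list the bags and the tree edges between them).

Treewidth 2.
One such decomposition:
Bags: B1 = {0, 1, 4}  B2 = {1, 3, 4}  B3 = {1, 2, 4}
Tree: B1–B2, B2–B3

Each bag holds 3 vertices, so the decomposition has width 2, which upper-bounds the treewidth. On the other hand G contains the 3-clique {0, 1, 4}. A clique must lie in a single bag of any decomposition, so no decomposition can have width below 2. Combining the bounds, tw(G) = 2.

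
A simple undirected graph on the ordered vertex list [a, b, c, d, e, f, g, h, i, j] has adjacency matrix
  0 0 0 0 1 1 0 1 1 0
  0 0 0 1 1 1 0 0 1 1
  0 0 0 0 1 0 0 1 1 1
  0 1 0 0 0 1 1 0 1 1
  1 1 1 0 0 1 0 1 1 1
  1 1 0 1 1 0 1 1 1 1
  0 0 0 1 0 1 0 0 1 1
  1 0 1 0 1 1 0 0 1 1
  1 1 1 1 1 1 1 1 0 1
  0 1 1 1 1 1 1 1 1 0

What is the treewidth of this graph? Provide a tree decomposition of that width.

The largest bag has 5 vertices, giving width 4; this decomposition certifies tw(G) ≤ 4. For the lower bound, the 5 vertices {c, e, h, i, j} are pairwise adjacent, and any tree decomposition puts a clique entirely inside one bag — forcing width ≥ 4. Therefore the treewidth is 4.

Treewidth 4.
One such decomposition:
Bags: B1 = {e, f, h, i, j}  B2 = {a, e, f, h, i}  B3 = {c, e, h, i, j}  B4 = {b, e, f, i, j}  B5 = {b, d, f, i, j}  B6 = {d, f, g, i, j}
Tree: B1–B2, B1–B3, B1–B4, B4–B5, B5–B6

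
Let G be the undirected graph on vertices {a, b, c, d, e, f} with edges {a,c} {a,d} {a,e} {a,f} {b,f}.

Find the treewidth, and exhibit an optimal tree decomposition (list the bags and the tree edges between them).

Each bag holds 2 vertices, so the decomposition has width 1, which upper-bounds the treewidth. G has an edge, so its treewidth is at least 1. The upper and lower bounds meet at 1, so that is the treewidth.

Treewidth 1.
One such decomposition:
Bags: B1 = {a, e}  B2 = {a, f}  B3 = {a, c}  B4 = {b, f}  B5 = {a, d}
Tree: B1–B2, B2–B3, B2–B4, B3–B5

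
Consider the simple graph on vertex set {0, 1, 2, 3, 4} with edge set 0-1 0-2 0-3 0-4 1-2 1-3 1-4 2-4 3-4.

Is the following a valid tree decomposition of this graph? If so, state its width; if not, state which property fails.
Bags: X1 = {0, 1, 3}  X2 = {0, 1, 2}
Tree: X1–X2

No — vertex 4 appears in no bag.

A tree decomposition must satisfy three properties: every vertex lies in some bag; for every edge, both endpoints lie together in some bag; and for every vertex, the bags containing it form a connected subtree. Here vertex 4 appears in no bag, so the decomposition is invalid.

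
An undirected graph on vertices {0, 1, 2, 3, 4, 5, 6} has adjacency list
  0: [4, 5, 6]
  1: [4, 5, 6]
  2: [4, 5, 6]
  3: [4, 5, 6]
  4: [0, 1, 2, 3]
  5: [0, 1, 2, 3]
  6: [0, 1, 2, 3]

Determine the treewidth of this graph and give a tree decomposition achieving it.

Each bag holds 4 vertices, so the decomposition has width 3, which upper-bounds the treewidth. For the lower bound: the 4 vertex sets {0,6}, {3,5}, {4}, {1} are disjoint, each induces a connected subgraph, and every pair is joined by at least one edge of G. Contracting each set to a single vertex therefore yields K_{4} as a minor, and since treewidth is minor-monotone, tw(G) ≥ tw(K_{4}) = 3. Hence tw(G) = 3 exactly.

Treewidth 3.
Bags: B1 = {0, 4, 5, 6}  B2 = {3, 4, 5, 6}  B3 = {1, 4, 5, 6}  B4 = {2, 4, 5, 6}
Tree: B1–B2, B2–B3, B3–B4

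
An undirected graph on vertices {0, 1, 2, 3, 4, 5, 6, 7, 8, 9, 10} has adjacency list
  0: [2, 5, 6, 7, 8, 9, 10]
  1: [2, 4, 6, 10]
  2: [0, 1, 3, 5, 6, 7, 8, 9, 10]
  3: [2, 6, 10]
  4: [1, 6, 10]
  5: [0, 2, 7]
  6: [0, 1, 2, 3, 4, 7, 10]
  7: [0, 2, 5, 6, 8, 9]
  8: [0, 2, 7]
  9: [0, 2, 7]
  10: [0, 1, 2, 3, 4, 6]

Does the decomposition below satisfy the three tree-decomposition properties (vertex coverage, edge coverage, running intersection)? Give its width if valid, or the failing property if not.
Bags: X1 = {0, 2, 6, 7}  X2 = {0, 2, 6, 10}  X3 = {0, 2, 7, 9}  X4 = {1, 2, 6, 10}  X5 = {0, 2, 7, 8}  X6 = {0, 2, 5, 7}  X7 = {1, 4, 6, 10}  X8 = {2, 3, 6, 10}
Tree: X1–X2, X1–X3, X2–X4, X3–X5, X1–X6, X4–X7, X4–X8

Every vertex of G appears in some bag (union = {0, 1, 2, 3, 4, 5, 6, 7, 8, 9, 10}); every edge is covered by a bag; and for each vertex v the set of bags containing v is connected in the bag tree. The decomposition is therefore valid. The largest bag has 4 vertices, so the width is 3.

Yes; width 3.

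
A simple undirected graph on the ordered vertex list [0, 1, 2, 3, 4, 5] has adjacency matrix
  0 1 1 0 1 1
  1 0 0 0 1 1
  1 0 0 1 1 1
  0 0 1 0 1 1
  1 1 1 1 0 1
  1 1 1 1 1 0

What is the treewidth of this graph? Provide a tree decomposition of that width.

Treewidth 3.
Bags: B1 = {0, 2, 4, 5}  B2 = {2, 3, 4, 5}  B3 = {0, 1, 4, 5}
Tree: B1–B2, B1–B3

Each bag holds 4 vertices, so the decomposition has width 3, which upper-bounds the treewidth. Conversely, {0, 1, 4, 5} is a clique of size 4, and the vertices of any clique must share a bag in every tree decomposition; so some bag has ≥ 4 vertices and tw(G) ≥ 3. Hence tw(G) = 3 exactly.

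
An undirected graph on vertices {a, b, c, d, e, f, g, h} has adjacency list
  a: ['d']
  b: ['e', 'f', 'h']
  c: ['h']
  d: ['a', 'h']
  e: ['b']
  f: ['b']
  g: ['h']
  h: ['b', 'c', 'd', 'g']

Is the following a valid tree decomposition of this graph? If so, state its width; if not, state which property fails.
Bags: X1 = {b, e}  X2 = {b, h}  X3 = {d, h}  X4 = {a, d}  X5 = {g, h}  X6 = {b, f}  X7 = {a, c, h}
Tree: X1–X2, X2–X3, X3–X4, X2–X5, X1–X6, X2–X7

No — bags containing vertex a are not connected in the tree.

A tree decomposition must satisfy three properties: every vertex lies in some bag; for every edge, both endpoints lie together in some bag; and for every vertex, the bags containing it form a connected subtree. Here bags containing vertex a are not connected in the tree, so the decomposition is invalid.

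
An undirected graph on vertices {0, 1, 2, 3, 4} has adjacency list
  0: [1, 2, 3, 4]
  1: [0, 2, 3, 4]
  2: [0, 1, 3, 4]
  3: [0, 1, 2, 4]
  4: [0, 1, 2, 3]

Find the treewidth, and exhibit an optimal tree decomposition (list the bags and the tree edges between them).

A single bag containing all 5 vertices is trivially a valid decomposition of width 4. For the lower bound, the 5 vertices {0, 1, 2, 3, 4} are pairwise adjacent, and any tree decomposition puts a clique entirely inside one bag — forcing width ≥ 4. The upper and lower bounds meet at 4, so that is the treewidth.

Treewidth 4.
Bags: B1 = {0, 1, 2, 3, 4}
Tree: (single bag)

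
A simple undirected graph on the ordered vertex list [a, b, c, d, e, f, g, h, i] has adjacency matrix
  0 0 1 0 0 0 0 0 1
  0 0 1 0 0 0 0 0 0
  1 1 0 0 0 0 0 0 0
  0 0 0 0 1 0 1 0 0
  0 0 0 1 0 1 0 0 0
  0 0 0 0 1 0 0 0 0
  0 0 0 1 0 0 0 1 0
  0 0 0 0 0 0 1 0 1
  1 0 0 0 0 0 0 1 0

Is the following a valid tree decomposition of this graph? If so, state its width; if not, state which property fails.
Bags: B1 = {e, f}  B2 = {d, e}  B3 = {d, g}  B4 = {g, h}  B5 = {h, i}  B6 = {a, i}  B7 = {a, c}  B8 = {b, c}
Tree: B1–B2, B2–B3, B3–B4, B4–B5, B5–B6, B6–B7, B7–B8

Yes; width 1.

Vertex coverage: the bags together contain {a, b, c, d, e, f, g, h, i}, the full vertex set. Edge coverage: each edge of G has both endpoints in at least one bag. Running intersection: for every vertex, the bags containing it form a connected subtree. All three properties hold, so this is a valid tree decomposition of width max|bag| − 1 = 1, and hence tw(G) ≤ 1.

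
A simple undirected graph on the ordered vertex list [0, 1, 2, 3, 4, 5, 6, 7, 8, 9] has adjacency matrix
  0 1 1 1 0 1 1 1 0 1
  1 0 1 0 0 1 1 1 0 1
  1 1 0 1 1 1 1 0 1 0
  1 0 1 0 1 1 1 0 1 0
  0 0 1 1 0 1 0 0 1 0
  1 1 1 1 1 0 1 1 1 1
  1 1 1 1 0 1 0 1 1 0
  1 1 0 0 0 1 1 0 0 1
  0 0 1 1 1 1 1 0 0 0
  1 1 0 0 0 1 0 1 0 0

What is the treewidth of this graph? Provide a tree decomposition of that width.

The largest bag has 5 vertices, giving width 4; this decomposition certifies tw(G) ≤ 4. On the other hand G contains the 5-clique {0, 1, 5, 7, 9}. A clique must lie in a single bag of any decomposition, so no decomposition can have width below 4. Hence tw(G) = 4 exactly.

Treewidth 4.
One such decomposition:
Bags: B1 = {2, 3, 4, 5, 8}  B2 = {2, 3, 5, 6, 8}  B3 = {0, 2, 3, 5, 6}  B4 = {0, 1, 2, 5, 6}  B5 = {0, 1, 5, 6, 7}  B6 = {0, 1, 5, 7, 9}
Tree: B1–B2, B2–B3, B3–B4, B4–B5, B5–B6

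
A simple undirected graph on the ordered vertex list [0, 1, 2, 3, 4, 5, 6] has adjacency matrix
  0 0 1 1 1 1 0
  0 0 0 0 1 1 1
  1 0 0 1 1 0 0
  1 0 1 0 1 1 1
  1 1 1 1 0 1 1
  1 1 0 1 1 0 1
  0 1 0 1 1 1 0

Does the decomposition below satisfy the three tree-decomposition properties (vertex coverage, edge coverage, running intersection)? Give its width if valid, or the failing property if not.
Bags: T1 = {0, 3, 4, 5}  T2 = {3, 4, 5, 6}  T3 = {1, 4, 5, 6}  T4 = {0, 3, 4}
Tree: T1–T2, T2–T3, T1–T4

No — vertex 2 appears in no bag.

A tree decomposition must satisfy three properties: every vertex lies in some bag; for every edge, both endpoints lie together in some bag; and for every vertex, the bags containing it form a connected subtree. Here vertex 2 appears in no bag, so the decomposition is invalid.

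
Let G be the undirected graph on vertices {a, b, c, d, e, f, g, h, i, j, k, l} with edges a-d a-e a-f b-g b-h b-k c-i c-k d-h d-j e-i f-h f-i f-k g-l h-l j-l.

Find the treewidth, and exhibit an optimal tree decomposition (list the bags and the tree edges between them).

Every bag has size at most 4, so the width is 4 − 1 = 3 and tw(G) ≤ 3. For the lower bound: the 4 vertex sets {c,e,i}, {k}, {f}, {a,b,d,h} are disjoint, each induces a connected subgraph, and every pair is joined by at least one edge of G. Contracting each set to a single vertex therefore yields K_{4} as a minor, and since treewidth is minor-monotone, tw(G) ≥ tw(K_{4}) = 3. Hence tw(G) = 3 exactly.

Treewidth 3.
One optimal decomposition is:
Bags: B1 = {c, e, i, k}  B2 = {e, f, i, k}  B3 = {a, e, f, k}  B4 = {a, b, f, k}  B5 = {a, b, f, h}  B6 = {a, b, d, h}  B7 = {b, d, g, h}  B8 = {d, g, h, l}  B9 = {d, g, j, l}
Tree: B1–B2, B2–B3, B3–B4, B4–B5, B5–B6, B6–B7, B7–B8, B8–B9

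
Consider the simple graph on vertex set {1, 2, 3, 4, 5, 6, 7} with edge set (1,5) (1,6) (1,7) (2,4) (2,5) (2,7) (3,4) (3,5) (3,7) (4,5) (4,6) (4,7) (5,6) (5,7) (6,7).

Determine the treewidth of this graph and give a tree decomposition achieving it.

Every bag has size at most 4, so the width is 4 − 1 = 3 and tw(G) ≤ 3. On the other hand G contains the 4-clique {1, 5, 6, 7}. A clique must lie in a single bag of any decomposition, so no decomposition can have width below 3. Hence tw(G) = 3 exactly.

Treewidth 3.
Bags: B1 = {4, 5, 6, 7}  B2 = {1, 5, 6, 7}  B3 = {3, 4, 5, 7}  B4 = {2, 4, 5, 7}
Tree: B1–B2, B1–B3, B3–B4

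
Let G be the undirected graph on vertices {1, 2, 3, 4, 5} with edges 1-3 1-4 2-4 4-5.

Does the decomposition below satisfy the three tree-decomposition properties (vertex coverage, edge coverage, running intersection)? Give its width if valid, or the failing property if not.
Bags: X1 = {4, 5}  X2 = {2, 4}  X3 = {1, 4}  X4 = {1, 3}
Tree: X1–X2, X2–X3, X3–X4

Vertex coverage: the bags together contain {1, 2, 3, 4, 5}, the full vertex set. Edge coverage: each edge of G has both endpoints in at least one bag. Running intersection: for every vertex, the bags containing it form a connected subtree. All three properties hold, so this is a valid tree decomposition of width max|bag| − 1 = 1, and hence tw(G) ≤ 1.

Yes; width 1.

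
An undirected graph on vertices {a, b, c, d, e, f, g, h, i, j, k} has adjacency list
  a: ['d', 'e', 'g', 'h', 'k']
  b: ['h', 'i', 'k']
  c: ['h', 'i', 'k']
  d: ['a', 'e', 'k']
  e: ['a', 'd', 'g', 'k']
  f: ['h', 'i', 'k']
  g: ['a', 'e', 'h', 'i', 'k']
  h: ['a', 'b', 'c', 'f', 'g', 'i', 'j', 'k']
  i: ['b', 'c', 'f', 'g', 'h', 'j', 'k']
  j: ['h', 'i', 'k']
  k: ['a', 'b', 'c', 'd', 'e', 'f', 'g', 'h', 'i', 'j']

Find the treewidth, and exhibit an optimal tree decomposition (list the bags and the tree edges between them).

Every bag has size at most 4, so the width is 4 − 1 = 3 and tw(G) ≤ 3. For the lower bound, the 4 vertices {a, d, e, k} are pairwise adjacent, and any tree decomposition puts a clique entirely inside one bag — forcing width ≥ 3. The upper and lower bounds meet at 3, so that is the treewidth.

Treewidth 3.
Bags: B1 = {a, e, g, k}  B2 = {a, g, h, k}  B3 = {g, h, i, k}  B4 = {f, h, i, k}  B5 = {h, i, j, k}  B6 = {a, d, e, k}  B7 = {c, h, i, k}  B8 = {b, h, i, k}
Tree: B1–B2, B2–B3, B3–B4, B3–B5, B1–B6, B5–B7, B7–B8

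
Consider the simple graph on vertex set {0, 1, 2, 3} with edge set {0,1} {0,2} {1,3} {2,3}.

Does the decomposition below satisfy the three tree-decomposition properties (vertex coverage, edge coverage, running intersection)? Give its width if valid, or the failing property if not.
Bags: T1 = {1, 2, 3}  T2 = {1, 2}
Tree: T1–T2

A tree decomposition must satisfy three properties: every vertex lies in some bag; for every edge, both endpoints lie together in some bag; and for every vertex, the bags containing it form a connected subtree. Here vertex 0 appears in no bag, so the decomposition is invalid.

No — vertex 0 appears in no bag.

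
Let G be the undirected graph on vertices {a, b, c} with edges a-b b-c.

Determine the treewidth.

A width-1 tree decomposition is:
Bags: B1 = {a, b}  B2 = {b, c}
Tree: B1–B2
The largest bag has 2 vertices, giving width 1; this decomposition certifies tw(G) ≤ 1. G has an edge, so its treewidth is at least 1. The upper and lower bounds meet at 1, so that is the treewidth.

1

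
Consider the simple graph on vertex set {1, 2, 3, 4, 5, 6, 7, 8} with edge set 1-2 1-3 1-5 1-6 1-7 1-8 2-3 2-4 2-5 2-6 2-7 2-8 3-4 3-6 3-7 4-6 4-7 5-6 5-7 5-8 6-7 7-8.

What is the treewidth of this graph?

A width-4 tree decomposition is:
Bags: B1 = {1, 2, 5, 7, 8}  B2 = {1, 2, 5, 6, 7}  B3 = {1, 2, 3, 6, 7}  B4 = {2, 3, 4, 6, 7}
Tree: B1–B2, B2–B3, B3–B4
Every bag has size at most 5, so the width is 5 − 1 = 4 and tw(G) ≤ 4. On the other hand G contains the 5-clique {1, 2, 3, 6, 7}. A clique must lie in a single bag of any decomposition, so no decomposition can have width below 4. Combining the bounds, tw(G) = 4.

4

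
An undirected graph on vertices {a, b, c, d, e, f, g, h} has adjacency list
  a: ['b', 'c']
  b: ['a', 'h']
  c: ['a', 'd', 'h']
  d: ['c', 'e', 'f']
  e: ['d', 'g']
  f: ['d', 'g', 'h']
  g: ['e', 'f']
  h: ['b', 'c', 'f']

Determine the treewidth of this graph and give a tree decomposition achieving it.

Treewidth 2.
One optimal decomposition is:
Bags: B1 = {a, b, h}  B2 = {a, c, h}  B3 = {c, f, h}  B4 = {c, d, f}  B5 = {d, f, g}  B6 = {d, e, g}
Tree: B1–B2, B2–B3, B3–B4, B4–B5, B5–B6

Each bag holds 3 vertices, so the decomposition has width 2, which upper-bounds the treewidth. Since b–a–c–h–b is a cycle in G, G is not acyclic. Forests are exactly the graphs of treewidth ≤ 1, so tw(G) ≥ 2. Therefore the treewidth is 2.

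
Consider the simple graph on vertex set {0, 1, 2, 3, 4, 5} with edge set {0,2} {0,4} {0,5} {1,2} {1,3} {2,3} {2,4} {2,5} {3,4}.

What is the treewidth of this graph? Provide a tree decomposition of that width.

Treewidth 2.
One optimal decomposition is:
Bags: B1 = {0, 2, 5}  B2 = {0, 2, 4}  B3 = {2, 3, 4}  B4 = {1, 2, 3}
Tree: B1–B2, B2–B3, B3–B4

The largest bag has 3 vertices, giving width 2; this decomposition certifies tw(G) ≤ 2. On the other hand G contains the 3-clique {0, 2, 4}. A clique must lie in a single bag of any decomposition, so no decomposition can have width below 2. Combining the bounds, tw(G) = 2.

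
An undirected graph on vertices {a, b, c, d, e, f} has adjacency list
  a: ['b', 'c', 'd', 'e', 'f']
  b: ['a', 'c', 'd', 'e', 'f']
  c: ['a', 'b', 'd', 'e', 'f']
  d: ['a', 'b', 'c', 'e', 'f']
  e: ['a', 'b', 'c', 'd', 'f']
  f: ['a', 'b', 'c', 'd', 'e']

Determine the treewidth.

A width-5 tree decomposition is:
Bags: B1 = {a, b, c, d, e, f}
Tree: (single bag)
A single bag containing all 6 vertices is trivially a valid decomposition of width 5. Conversely, {a, b, c, d, e, f} is a clique of size 6, and the vertices of any clique must share a bag in every tree decomposition; so some bag has ≥ 6 vertices and tw(G) ≥ 5. Therefore the treewidth is 5.

5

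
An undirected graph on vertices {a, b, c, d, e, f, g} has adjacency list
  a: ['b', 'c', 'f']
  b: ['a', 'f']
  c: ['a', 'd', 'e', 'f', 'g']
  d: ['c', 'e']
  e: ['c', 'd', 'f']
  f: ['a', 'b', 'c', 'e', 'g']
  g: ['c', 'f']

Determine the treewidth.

2

A width-2 tree decomposition is:
Bags: B1 = {a, c, f}  B2 = {c, f, g}  B3 = {c, e, f}  B4 = {c, d, e}  B5 = {a, b, f}
Tree: B1–B2, B1–B3, B3–B4, B1–B5
Each bag holds 3 vertices, so the decomposition has width 2, which upper-bounds the treewidth. For the lower bound, the 3 vertices {c, d, e} are pairwise adjacent, and any tree decomposition puts a clique entirely inside one bag — forcing width ≥ 2. Combining the bounds, tw(G) = 2.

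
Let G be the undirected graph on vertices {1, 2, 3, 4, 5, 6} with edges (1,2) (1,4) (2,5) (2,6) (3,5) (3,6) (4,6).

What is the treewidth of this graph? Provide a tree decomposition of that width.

The largest bag has 3 vertices, giving width 2; this decomposition certifies tw(G) ≤ 2. Since 4–1–2–6–4 is a cycle in G, G is not acyclic. Forests are exactly the graphs of treewidth ≤ 1, so tw(G) ≥ 2. Therefore the treewidth is 2.

Treewidth 2.
One optimal decomposition is:
Bags: B1 = {1, 4, 6}  B2 = {1, 2, 6}  B3 = {2, 3, 6}  B4 = {2, 3, 5}
Tree: B1–B2, B2–B3, B3–B4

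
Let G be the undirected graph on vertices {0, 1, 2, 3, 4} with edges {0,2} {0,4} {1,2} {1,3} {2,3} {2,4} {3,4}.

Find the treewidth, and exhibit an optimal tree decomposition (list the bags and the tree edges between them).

The largest bag has 3 vertices, giving width 2; this decomposition certifies tw(G) ≤ 2. On the other hand G contains the 3-clique {0, 2, 4}. A clique must lie in a single bag of any decomposition, so no decomposition can have width below 2. The upper and lower bounds meet at 2, so that is the treewidth.

Treewidth 2.
Bags: B1 = {2, 3, 4}  B2 = {1, 2, 3}  B3 = {0, 2, 4}
Tree: B1–B2, B1–B3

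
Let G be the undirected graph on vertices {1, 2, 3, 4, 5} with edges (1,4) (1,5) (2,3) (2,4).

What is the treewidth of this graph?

1

A width-1 tree decomposition is:
Bags: B1 = {1, 5}  B2 = {1, 4}  B3 = {2, 4}  B4 = {2, 3}
Tree: B1–B2, B2–B3, B3–B4
The largest bag has 2 vertices, giving width 1; this decomposition certifies tw(G) ≤ 1. G has an edge, so its treewidth is at least 1. Hence tw(G) = 1 exactly.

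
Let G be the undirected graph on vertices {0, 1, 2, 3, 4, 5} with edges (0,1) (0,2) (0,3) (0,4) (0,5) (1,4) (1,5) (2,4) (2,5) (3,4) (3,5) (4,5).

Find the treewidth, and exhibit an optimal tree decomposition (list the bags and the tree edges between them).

Treewidth 3.
One optimal decomposition is:
Bags: B1 = {0, 2, 4, 5}  B2 = {0, 3, 4, 5}  B3 = {0, 1, 4, 5}
Tree: B1–B2, B1–B3

Each bag holds 4 vertices, so the decomposition has width 3, which upper-bounds the treewidth. Conversely, {0, 1, 4, 5} is a clique of size 4, and the vertices of any clique must share a bag in every tree decomposition; so some bag has ≥ 4 vertices and tw(G) ≥ 3. Combining the bounds, tw(G) = 3.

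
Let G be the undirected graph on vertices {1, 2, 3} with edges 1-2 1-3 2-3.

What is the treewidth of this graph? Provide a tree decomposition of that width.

A single bag containing all 3 vertices is trivially a valid decomposition of width 2. For the lower bound, the 3 vertices {1, 2, 3} are pairwise adjacent, and any tree decomposition puts a clique entirely inside one bag — forcing width ≥ 2. Hence tw(G) = 2 exactly.

Treewidth 2.
Bags: B1 = {1, 2, 3}
Tree: (single bag)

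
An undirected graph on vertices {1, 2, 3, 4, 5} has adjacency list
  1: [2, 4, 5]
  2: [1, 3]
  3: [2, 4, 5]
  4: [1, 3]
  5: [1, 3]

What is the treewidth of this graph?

2

A width-2 tree decomposition is:
Bags: B1 = {1, 2, 3}  B2 = {1, 3, 4}  B3 = {1, 3, 5}
Tree: B1–B2, B2–B3
Every bag has size at most 3, so the width is 3 − 1 = 2 and tw(G) ≤ 2. The edges 1–2–3–4–1 form a cycle, so G is not a tree and its treewidth is at least 2. Hence tw(G) = 2 exactly.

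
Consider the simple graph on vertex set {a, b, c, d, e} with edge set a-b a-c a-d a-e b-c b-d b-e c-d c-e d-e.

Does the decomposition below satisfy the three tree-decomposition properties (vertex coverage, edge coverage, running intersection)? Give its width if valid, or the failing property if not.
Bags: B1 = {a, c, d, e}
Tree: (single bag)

A tree decomposition must satisfy three properties: every vertex lies in some bag; for every edge, both endpoints lie together in some bag; and for every vertex, the bags containing it form a connected subtree. Here vertex b appears in no bag, so the decomposition is invalid.

No — vertex b appears in no bag.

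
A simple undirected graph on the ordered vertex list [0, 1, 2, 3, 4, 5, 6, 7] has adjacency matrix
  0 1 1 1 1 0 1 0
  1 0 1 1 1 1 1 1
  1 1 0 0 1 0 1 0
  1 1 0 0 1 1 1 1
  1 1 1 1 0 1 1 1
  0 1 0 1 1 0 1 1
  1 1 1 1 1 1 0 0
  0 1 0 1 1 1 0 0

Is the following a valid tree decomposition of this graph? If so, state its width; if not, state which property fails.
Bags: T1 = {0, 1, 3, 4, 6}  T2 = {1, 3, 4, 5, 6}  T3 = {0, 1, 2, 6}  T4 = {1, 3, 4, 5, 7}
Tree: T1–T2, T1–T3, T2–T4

No — edge (4,2) lies in no bag.

A tree decomposition must satisfy three properties: every vertex lies in some bag; for every edge, both endpoints lie together in some bag; and for every vertex, the bags containing it form a connected subtree. Here edge (4,2) lies in no bag, so the decomposition is invalid.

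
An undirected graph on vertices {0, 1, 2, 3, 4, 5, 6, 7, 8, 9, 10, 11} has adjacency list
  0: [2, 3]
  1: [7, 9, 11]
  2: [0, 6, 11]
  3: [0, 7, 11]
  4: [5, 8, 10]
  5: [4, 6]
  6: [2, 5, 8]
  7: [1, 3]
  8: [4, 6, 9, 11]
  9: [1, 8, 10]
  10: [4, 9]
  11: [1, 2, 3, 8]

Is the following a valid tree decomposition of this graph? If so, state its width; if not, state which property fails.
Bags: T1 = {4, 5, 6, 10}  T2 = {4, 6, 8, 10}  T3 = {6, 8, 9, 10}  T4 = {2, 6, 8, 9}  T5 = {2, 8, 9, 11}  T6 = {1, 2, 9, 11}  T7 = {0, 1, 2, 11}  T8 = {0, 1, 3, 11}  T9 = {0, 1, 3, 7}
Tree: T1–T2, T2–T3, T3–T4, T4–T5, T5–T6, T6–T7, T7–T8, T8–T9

Yes; width 3.

Checking the three conditions: (i) the bags cover all of {0, 1, 2, 3, 4, 5, 6, 7, 8, 9, 10, 11}; (ii) for each edge, some bag contains both endpoints; (iii) the bags containing any fixed vertex form a subtree. All hold, so the decomposition is valid with width 4 − 1 = 3.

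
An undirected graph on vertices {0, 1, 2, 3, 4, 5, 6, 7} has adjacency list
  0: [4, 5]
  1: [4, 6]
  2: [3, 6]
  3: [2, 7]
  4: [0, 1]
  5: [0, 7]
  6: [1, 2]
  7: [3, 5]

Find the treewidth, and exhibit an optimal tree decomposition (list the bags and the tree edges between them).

Treewidth 2.
Bags: B1 = {3, 5, 7}  B2 = {0, 3, 5}  B3 = {0, 3, 4}  B4 = {1, 3, 4}  B5 = {1, 3, 6}  B6 = {2, 3, 6}
Tree: B1–B2, B2–B3, B3–B4, B4–B5, B5–B6

The largest bag has 3 vertices, giving width 2; this decomposition certifies tw(G) ≤ 2. Since 3–7–5–0–4–1–6–2–3 is a cycle in G, G is not acyclic. Forests are exactly the graphs of treewidth ≤ 1, so tw(G) ≥ 2. Combining the bounds, tw(G) = 2.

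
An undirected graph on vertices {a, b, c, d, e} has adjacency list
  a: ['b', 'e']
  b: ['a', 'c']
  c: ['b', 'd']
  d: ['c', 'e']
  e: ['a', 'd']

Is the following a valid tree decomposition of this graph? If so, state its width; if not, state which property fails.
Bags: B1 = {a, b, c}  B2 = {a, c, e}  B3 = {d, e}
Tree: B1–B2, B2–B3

No — edge (c,d) lies in no bag.

A tree decomposition must satisfy three properties: every vertex lies in some bag; for every edge, both endpoints lie together in some bag; and for every vertex, the bags containing it form a connected subtree. Here edge (c,d) lies in no bag, so the decomposition is invalid.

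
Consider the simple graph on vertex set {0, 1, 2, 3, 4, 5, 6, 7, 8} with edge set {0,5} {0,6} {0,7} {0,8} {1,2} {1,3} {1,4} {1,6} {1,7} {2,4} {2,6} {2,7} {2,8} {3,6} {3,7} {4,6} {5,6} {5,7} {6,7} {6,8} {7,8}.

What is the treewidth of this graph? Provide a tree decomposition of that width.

The largest bag has 4 vertices, giving width 3; this decomposition certifies tw(G) ≤ 3. On the other hand G contains the 4-clique {1, 2, 4, 6}. A clique must lie in a single bag of any decomposition, so no decomposition can have width below 3. Hence tw(G) = 3 exactly.

Treewidth 3.
One optimal decomposition is:
Bags: B1 = {0, 6, 7, 8}  B2 = {0, 5, 6, 7}  B3 = {2, 6, 7, 8}  B4 = {1, 2, 6, 7}  B5 = {1, 3, 6, 7}  B6 = {1, 2, 4, 6}
Tree: B1–B2, B1–B3, B3–B4, B4–B5, B4–B6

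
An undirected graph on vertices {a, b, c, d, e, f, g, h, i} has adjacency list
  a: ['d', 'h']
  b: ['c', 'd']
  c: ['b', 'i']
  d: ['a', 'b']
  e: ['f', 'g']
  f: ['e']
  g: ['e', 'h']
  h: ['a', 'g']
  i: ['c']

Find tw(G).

A width-1 tree decomposition is:
Bags: B1 = {e, f}  B2 = {e, g}  B3 = {g, h}  B4 = {a, h}  B5 = {a, d}  B6 = {b, d}  B7 = {b, c}  B8 = {c, i}
Tree: B1–B2, B2–B3, B3–B4, B4–B5, B5–B6, B6–B7, B7–B8
Every bag has size at most 2, so the width is 2 − 1 = 1 and tw(G) ≤ 1. Since G has at least one edge (e.g. f–e), it is not an edgeless graph, so tw(G) ≥ 1. Hence tw(G) = 1 exactly.

1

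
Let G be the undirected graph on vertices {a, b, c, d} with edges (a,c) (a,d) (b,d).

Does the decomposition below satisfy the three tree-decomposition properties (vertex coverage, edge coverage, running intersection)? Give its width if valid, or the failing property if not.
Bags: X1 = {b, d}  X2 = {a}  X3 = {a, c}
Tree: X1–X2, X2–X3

A tree decomposition must satisfy three properties: every vertex lies in some bag; for every edge, both endpoints lie together in some bag; and for every vertex, the bags containing it form a connected subtree. Here edge (d,a) lies in no bag, so the decomposition is invalid.

No — edge (d,a) lies in no bag.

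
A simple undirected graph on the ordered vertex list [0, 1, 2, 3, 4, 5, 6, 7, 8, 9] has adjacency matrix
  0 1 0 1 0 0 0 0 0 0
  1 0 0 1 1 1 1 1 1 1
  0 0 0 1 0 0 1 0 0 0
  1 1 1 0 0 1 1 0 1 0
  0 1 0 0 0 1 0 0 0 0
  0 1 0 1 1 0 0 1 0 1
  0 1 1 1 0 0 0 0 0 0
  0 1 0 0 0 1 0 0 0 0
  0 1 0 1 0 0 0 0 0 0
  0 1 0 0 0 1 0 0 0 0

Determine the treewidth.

2

A width-2 tree decomposition is:
Bags: B1 = {1, 4, 5}  B2 = {1, 3, 5}  B3 = {0, 1, 3}  B4 = {1, 3, 8}  B5 = {1, 5, 7}  B6 = {1, 3, 6}  B7 = {2, 3, 6}  B8 = {1, 5, 9}
Tree: B1–B2, B2–B3, B3–B4, B2–B5, B4–B6, B6–B7, B2–B8
The largest bag has 3 vertices, giving width 2; this decomposition certifies tw(G) ≤ 2. On the other hand G contains the 3-clique {1, 5, 9}. A clique must lie in a single bag of any decomposition, so no decomposition can have width below 2. Combining the bounds, tw(G) = 2.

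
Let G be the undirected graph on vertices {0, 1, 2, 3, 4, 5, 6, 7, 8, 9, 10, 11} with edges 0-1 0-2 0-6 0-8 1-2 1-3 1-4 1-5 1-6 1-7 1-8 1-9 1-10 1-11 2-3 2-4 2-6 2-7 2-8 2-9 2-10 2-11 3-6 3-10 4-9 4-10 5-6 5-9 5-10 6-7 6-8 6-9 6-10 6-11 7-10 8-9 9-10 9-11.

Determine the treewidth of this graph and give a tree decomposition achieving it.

Treewidth 4.
Bags: B1 = {1, 2, 4, 9, 10}  B2 = {1, 2, 6, 9, 10}  B3 = {1, 2, 3, 6, 10}  B4 = {1, 2, 6, 8, 9}  B5 = {1, 2, 6, 7, 10}  B6 = {1, 2, 6, 9, 11}  B7 = {1, 5, 6, 9, 10}  B8 = {0, 1, 2, 6, 8}
Tree: B1–B2, B2–B3, B2–B4, B2–B5, B2–B6, B2–B7, B4–B8

Each bag holds 5 vertices, so the decomposition has width 4, which upper-bounds the treewidth. Conversely, {1, 2, 4, 9, 10} is a clique of size 5, and the vertices of any clique must share a bag in every tree decomposition; so some bag has ≥ 5 vertices and tw(G) ≥ 4. The upper and lower bounds meet at 4, so that is the treewidth.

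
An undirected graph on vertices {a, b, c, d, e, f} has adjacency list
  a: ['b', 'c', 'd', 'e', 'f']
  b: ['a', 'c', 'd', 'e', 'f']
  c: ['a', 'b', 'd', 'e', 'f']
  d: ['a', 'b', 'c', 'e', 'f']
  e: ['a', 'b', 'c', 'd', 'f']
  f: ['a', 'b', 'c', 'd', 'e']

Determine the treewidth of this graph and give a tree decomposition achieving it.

Treewidth 5.
One such decomposition:
Bags: B1 = {a, b, c, d, e, f}
Tree: (single bag)

A single bag containing all 6 vertices is trivially a valid decomposition of width 5. On the other hand G contains the 6-clique {a, b, c, d, e, f}. A clique must lie in a single bag of any decomposition, so no decomposition can have width below 5. Therefore the treewidth is 5.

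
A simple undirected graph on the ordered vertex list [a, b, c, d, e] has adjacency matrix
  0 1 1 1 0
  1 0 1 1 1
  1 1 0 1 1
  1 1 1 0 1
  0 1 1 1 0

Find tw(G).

A width-3 tree decomposition is:
Bags: B1 = {b, c, d, e}  B2 = {a, b, c, d}
Tree: B1–B2
Every bag has size at most 4, so the width is 4 − 1 = 3 and tw(G) ≤ 3. Conversely, {b, c, d, e} is a clique of size 4, and the vertices of any clique must share a bag in every tree decomposition; so some bag has ≥ 4 vertices and tw(G) ≥ 3. Hence tw(G) = 3 exactly.

3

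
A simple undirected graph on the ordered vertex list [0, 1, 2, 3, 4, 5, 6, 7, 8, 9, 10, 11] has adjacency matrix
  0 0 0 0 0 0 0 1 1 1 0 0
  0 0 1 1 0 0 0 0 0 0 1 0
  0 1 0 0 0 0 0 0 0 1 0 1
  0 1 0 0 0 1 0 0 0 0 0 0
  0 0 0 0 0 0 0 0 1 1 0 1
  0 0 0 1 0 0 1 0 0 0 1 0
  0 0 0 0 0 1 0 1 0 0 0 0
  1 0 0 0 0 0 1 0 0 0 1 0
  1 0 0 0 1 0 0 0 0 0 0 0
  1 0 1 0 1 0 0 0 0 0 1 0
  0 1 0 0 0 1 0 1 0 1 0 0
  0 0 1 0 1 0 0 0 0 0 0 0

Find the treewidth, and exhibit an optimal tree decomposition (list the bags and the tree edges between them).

Every bag has size at most 4, so the width is 4 − 1 = 3 and tw(G) ≤ 3. For the lower bound: the 4 vertex sets {3,5,6}, {7}, {10}, {0,1,2,9} are disjoint, each induces a connected subgraph, and every pair is joined by at least one edge of G. Contracting each set to a single vertex therefore yields K_{4} as a minor, and since treewidth is minor-monotone, tw(G) ≥ tw(K_{4}) = 3. Combining the bounds, tw(G) = 3.

Treewidth 3.
One optimal decomposition is:
Bags: B1 = {3, 5, 6, 7}  B2 = {3, 5, 7, 10}  B3 = {1, 3, 7, 10}  B4 = {0, 1, 7, 10}  B5 = {0, 1, 9, 10}  B6 = {0, 1, 2, 9}  B7 = {0, 2, 8, 9}  B8 = {2, 4, 8, 9}  B9 = {2, 4, 8, 11}
Tree: B1–B2, B2–B3, B3–B4, B4–B5, B5–B6, B6–B7, B7–B8, B8–B9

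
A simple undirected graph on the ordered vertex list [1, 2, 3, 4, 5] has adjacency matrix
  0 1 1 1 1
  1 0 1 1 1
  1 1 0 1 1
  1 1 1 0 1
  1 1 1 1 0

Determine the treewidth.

4

A width-4 tree decomposition is:
Bags: B1 = {1, 2, 3, 4, 5}
Tree: (single bag)
A single bag containing all 5 vertices is trivially a valid decomposition of width 4. For the lower bound, the 5 vertices {1, 2, 3, 4, 5} are pairwise adjacent, and any tree decomposition puts a clique entirely inside one bag — forcing width ≥ 4. The upper and lower bounds meet at 4, so that is the treewidth.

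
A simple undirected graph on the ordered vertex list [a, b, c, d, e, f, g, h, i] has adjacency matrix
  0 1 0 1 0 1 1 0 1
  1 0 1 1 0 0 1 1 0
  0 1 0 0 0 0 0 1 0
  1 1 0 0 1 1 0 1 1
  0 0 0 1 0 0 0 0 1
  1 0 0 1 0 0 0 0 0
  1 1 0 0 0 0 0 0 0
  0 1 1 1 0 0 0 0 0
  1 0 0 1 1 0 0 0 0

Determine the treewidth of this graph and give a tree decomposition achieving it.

Each bag holds 3 vertices, so the decomposition has width 2, which upper-bounds the treewidth. Conversely, {d, e, i} is a clique of size 3, and the vertices of any clique must share a bag in every tree decomposition; so some bag has ≥ 3 vertices and tw(G) ≥ 2. The upper and lower bounds meet at 2, so that is the treewidth.

Treewidth 2.
One such decomposition:
Bags: B1 = {b, c, h}  B2 = {b, d, h}  B3 = {a, b, d}  B4 = {a, d, f}  B5 = {a, d, i}  B6 = {a, b, g}  B7 = {d, e, i}
Tree: B1–B2, B2–B3, B3–B4, B3–B5, B3–B6, B5–B7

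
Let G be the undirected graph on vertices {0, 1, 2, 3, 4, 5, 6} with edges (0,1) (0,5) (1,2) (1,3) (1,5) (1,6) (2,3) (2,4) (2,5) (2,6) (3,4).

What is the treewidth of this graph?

A width-2 tree decomposition is:
Bags: B1 = {1, 2, 5}  B2 = {1, 2, 3}  B3 = {0, 1, 5}  B4 = {2, 3, 4}  B5 = {1, 2, 6}
Tree: B1–B2, B1–B3, B2–B4, B1–B5
The largest bag has 3 vertices, giving width 2; this decomposition certifies tw(G) ≤ 2. Conversely, {0, 1, 5} is a clique of size 3, and the vertices of any clique must share a bag in every tree decomposition; so some bag has ≥ 3 vertices and tw(G) ≥ 2. Therefore the treewidth is 2.

2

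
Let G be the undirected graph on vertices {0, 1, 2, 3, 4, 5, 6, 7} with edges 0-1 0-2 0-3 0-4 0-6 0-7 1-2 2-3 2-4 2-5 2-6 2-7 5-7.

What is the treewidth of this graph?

2

A width-2 tree decomposition is:
Bags: B1 = {0, 1, 2}  B2 = {0, 2, 6}  B3 = {0, 2, 3}  B4 = {0, 2, 7}  B5 = {0, 2, 4}  B6 = {2, 5, 7}
Tree: B1–B2, B1–B3, B1–B4, B1–B5, B4–B6
The largest bag has 3 vertices, giving width 2; this decomposition certifies tw(G) ≤ 2. For the lower bound, the 3 vertices {0, 1, 2} are pairwise adjacent, and any tree decomposition puts a clique entirely inside one bag — forcing width ≥ 2. Combining the bounds, tw(G) = 2.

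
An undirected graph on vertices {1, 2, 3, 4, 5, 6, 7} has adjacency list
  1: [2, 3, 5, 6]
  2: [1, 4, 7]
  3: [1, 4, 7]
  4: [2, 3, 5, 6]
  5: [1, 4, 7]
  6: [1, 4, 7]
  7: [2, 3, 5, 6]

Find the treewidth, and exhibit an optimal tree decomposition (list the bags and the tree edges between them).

Treewidth 3.
One optimal decomposition is:
Bags: B1 = {1, 4, 6, 7}  B2 = {1, 2, 4, 7}  B3 = {1, 4, 5, 7}  B4 = {1, 3, 4, 7}
Tree: B1–B2, B2–B3, B3–B4

Every bag has size at most 4, so the width is 4 − 1 = 3 and tw(G) ≤ 3. For the lower bound: the 4 vertex sets {4,6}, {1,2}, {7}, {5} are disjoint, each induces a connected subgraph, and every pair is joined by at least one edge of G. Contracting each set to a single vertex therefore yields K_{4} as a minor, and since treewidth is minor-monotone, tw(G) ≥ tw(K_{4}) = 3. Combining the bounds, tw(G) = 3.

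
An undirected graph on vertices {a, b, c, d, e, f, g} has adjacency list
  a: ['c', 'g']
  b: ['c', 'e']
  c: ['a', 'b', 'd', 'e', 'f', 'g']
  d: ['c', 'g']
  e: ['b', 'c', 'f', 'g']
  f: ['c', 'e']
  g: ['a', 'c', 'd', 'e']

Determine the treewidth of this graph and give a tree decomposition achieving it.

Every bag has size at most 3, so the width is 3 − 1 = 2 and tw(G) ≤ 2. On the other hand G contains the 3-clique {c, d, g}. A clique must lie in a single bag of any decomposition, so no decomposition can have width below 2. Hence tw(G) = 2 exactly.

Treewidth 2.
One optimal decomposition is:
Bags: B1 = {c, e, g}  B2 = {c, e, f}  B3 = {a, c, g}  B4 = {b, c, e}  B5 = {c, d, g}
Tree: B1–B2, B1–B3, B1–B4, B1–B5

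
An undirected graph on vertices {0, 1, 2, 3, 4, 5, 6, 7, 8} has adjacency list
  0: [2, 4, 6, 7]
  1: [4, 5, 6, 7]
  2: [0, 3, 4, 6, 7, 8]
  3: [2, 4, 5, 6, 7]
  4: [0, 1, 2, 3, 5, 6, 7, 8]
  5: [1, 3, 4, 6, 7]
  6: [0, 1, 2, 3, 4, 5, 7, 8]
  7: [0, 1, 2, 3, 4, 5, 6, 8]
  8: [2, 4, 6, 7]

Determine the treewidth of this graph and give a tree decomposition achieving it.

Treewidth 4.
Bags: B1 = {1, 4, 5, 6, 7}  B2 = {3, 4, 5, 6, 7}  B3 = {2, 3, 4, 6, 7}  B4 = {2, 4, 6, 7, 8}  B5 = {0, 2, 4, 6, 7}
Tree: B1–B2, B2–B3, B3–B4, B4–B5

The largest bag has 5 vertices, giving width 4; this decomposition certifies tw(G) ≤ 4. For the lower bound, the 5 vertices {1, 4, 5, 6, 7} are pairwise adjacent, and any tree decomposition puts a clique entirely inside one bag — forcing width ≥ 4. The upper and lower bounds meet at 4, so that is the treewidth.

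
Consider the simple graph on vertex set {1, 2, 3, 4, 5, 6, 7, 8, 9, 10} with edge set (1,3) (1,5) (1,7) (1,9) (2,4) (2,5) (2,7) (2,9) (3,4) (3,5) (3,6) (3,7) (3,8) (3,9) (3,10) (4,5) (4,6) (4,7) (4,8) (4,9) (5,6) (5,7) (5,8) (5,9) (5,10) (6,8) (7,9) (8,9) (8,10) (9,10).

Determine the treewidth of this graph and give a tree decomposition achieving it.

Treewidth 4.
One optimal decomposition is:
Bags: B1 = {3, 4, 5, 7, 9}  B2 = {3, 4, 5, 8, 9}  B3 = {2, 4, 5, 7, 9}  B4 = {3, 4, 5, 6, 8}  B5 = {3, 5, 8, 9, 10}  B6 = {1, 3, 5, 7, 9}
Tree: B1–B2, B1–B3, B2–B4, B2–B5, B1–B6

Every bag has size at most 5, so the width is 5 − 1 = 4 and tw(G) ≤ 4. For the lower bound, the 5 vertices {2, 4, 5, 7, 9} are pairwise adjacent, and any tree decomposition puts a clique entirely inside one bag — forcing width ≥ 4. Combining the bounds, tw(G) = 4.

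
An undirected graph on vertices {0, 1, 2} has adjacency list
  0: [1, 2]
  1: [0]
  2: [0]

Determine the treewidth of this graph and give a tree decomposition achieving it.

Treewidth 1.
One such decomposition:
Bags: B1 = {0, 2}  B2 = {0, 1}
Tree: B1–B2

Each bag holds 2 vertices, so the decomposition has width 1, which upper-bounds the treewidth. Since G has at least one edge (e.g. 2–0), it is not an edgeless graph, so tw(G) ≥ 1. The upper and lower bounds meet at 1, so that is the treewidth.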